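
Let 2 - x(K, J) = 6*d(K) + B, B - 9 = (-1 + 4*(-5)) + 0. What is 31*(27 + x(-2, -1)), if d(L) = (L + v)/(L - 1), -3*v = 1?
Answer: 3379/3 ≈ 1126.3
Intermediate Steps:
v = -⅓ (v = -⅓*1 = -⅓ ≈ -0.33333)
B = -12 (B = 9 + ((-1 + 4*(-5)) + 0) = 9 + ((-1 - 20) + 0) = 9 + (-21 + 0) = 9 - 21 = -12)
d(L) = (-⅓ + L)/(-1 + L) (d(L) = (L - ⅓)/(L - 1) = (-⅓ + L)/(-1 + L))
x(K, J) = 14 - 6*(-⅓ + K)/(-1 + K) (x(K, J) = 2 - (6*((-⅓ + K)/(-1 + K)) - 12) = 2 - (6*(-⅓ + K)/(-1 + K) - 12) = 2 - (-12 + 6*(-⅓ + K)/(-1 + K)) = 2 + (12 - 6*(-⅓ + K)/(-1 + K)) = 14 - 6*(-⅓ + K)/(-1 + K))
31*(27 + x(-2, -1)) = 31*(27 + 4*(-3 + 2*(-2))/(-1 - 2)) = 31*(27 + 4*(-3 - 4)/(-3)) = 31*(27 + 4*(-⅓)*(-7)) = 31*(27 + 28/3) = 31*(109/3) = 3379/3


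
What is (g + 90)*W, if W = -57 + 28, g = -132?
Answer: 1218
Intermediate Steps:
W = -29
(g + 90)*W = (-132 + 90)*(-29) = -42*(-29) = 1218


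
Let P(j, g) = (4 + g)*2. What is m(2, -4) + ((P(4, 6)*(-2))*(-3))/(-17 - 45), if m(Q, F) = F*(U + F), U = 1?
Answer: 312/31 ≈ 10.065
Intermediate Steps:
P(j, g) = 8 + 2*g
m(Q, F) = F*(1 + F)
m(2, -4) + ((P(4, 6)*(-2))*(-3))/(-17 - 45) = -4*(1 - 4) + (((8 + 2*6)*(-2))*(-3))/(-17 - 45) = -4*(-3) + (((8 + 12)*(-2))*(-3))/(-62) = 12 + ((20*(-2))*(-3))*(-1/62) = 12 - 40*(-3)*(-1/62) = 12 + 120*(-1/62) = 12 - 60/31 = 312/31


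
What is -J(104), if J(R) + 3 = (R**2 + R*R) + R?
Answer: -21733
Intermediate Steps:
J(R) = -3 + R + 2*R**2 (J(R) = -3 + ((R**2 + R*R) + R) = -3 + ((R**2 + R**2) + R) = -3 + (2*R**2 + R) = -3 + (R + 2*R**2) = -3 + R + 2*R**2)
-J(104) = -(-3 + 104 + 2*104**2) = -(-3 + 104 + 2*10816) = -(-3 + 104 + 21632) = -1*21733 = -21733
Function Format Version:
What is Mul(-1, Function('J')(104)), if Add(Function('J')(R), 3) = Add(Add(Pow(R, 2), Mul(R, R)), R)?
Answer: -21733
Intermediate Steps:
Function('J')(R) = Add(-3, R, Mul(2, Pow(R, 2))) (Function('J')(R) = Add(-3, Add(Add(Pow(R, 2), Mul(R, R)), R)) = Add(-3, Add(Add(Pow(R, 2), Pow(R, 2)), R)) = Add(-3, Add(Mul(2, Pow(R, 2)), R)) = Add(-3, Add(R, Mul(2, Pow(R, 2)))) = Add(-3, R, Mul(2, Pow(R, 2))))
Mul(-1, Function('J')(104)) = Mul(-1, Add(-3, 104, Mul(2, Pow(104, 2)))) = Mul(-1, Add(-3, 104, Mul(2, 10816))) = Mul(-1, Add(-3, 104, 21632)) = Mul(-1, 21733) = -21733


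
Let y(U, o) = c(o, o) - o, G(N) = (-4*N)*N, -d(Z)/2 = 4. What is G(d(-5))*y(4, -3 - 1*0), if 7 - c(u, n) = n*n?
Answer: -256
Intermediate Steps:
d(Z) = -8 (d(Z) = -2*4 = -8)
c(u, n) = 7 - n² (c(u, n) = 7 - n*n = 7 - n²)
G(N) = -4*N²
y(U, o) = 7 - o - o² (y(U, o) = (7 - o²) - o = 7 - o - o²)
G(d(-5))*y(4, -3 - 1*0) = (-4*(-8)²)*(7 - (-3 - 1*0) - (-3 - 1*0)²) = (-4*64)*(7 - (-3 + 0) - (-3 + 0)²) = -256*(7 - 1*(-3) - 1*(-3)²) = -256*(7 + 3 - 1*9) = -256*(7 + 3 - 9) = -256*1 = -256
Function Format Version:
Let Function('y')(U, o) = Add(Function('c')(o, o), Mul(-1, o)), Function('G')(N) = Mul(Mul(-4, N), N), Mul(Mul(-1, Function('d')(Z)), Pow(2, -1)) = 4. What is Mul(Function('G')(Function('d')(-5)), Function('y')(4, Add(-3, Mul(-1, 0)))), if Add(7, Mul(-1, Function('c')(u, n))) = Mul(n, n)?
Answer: -256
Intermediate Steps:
Function('d')(Z) = -8 (Function('d')(Z) = Mul(-2, 4) = -8)
Function('c')(u, n) = Add(7, Mul(-1, Pow(n, 2))) (Function('c')(u, n) = Add(7, Mul(-1, Mul(n, n))) = Add(7, Mul(-1, Pow(n, 2))))
Function('G')(N) = Mul(-4, Pow(N, 2))
Function('y')(U, o) = Add(7, Mul(-1, o), Mul(-1, Pow(o, 2))) (Function('y')(U, o) = Add(Add(7, Mul(-1, Pow(o, 2))), Mul(-1, o)) = Add(7, Mul(-1, o), Mul(-1, Pow(o, 2))))
Mul(Function('G')(Function('d')(-5)), Function('y')(4, Add(-3, Mul(-1, 0)))) = Mul(Mul(-4, Pow(-8, 2)), Add(7, Mul(-1, Add(-3, Mul(-1, 0))), Mul(-1, Pow(Add(-3, Mul(-1, 0)), 2)))) = Mul(Mul(-4, 64), Add(7, Mul(-1, Add(-3, 0)), Mul(-1, Pow(Add(-3, 0), 2)))) = Mul(-256, Add(7, Mul(-1, -3), Mul(-1, Pow(-3, 2)))) = Mul(-256, Add(7, 3, Mul(-1, 9))) = Mul(-256, Add(7, 3, -9)) = Mul(-256, 1) = -256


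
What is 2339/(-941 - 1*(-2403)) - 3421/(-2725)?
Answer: 11375277/3983950 ≈ 2.8553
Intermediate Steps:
2339/(-941 - 1*(-2403)) - 3421/(-2725) = 2339/(-941 + 2403) - 3421*(-1/2725) = 2339/1462 + 3421/2725 = 11375277/3983950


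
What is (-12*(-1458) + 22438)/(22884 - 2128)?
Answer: 19967/10378 ≈ 1.9240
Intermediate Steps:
(-12*(-1458) + 22438)/(22884 - 2128) = (17496 + 22438)/20756 = 39934*(1/20756) = 19967/10378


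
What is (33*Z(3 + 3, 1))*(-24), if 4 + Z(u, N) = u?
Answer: -1584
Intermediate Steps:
Z(u, N) = -4 + u
(33*Z(3 + 3, 1))*(-24) = (33*(-4 + (3 + 3)))*(-24) = (33*(-4 + 6))*(-24) = (33*2)*(-24) = 66*(-24) = -1584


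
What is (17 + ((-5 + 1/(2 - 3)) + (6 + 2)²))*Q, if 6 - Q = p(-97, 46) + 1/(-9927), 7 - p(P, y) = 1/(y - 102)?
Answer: -14144575/185304 ≈ -76.332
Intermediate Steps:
p(P, y) = 7 - 1/(-102 + y) (p(P, y) = 7 - 1/(y - 102) = 7 - 1/(-102 + y))
Q = -565783/555912 (Q = 6 - ((-715 + 7*46)/(-102 + 46) + 1/(-9927)) = 6 - ((-715 + 322)/(-56) - 1/9927) = 6 - (-1/56*(-393) - 1/9927) = 6 - (393/56 - 1/9927) = 6 - 1*3901255/555912 = 6 - 3901255/555912 = -565783/555912 ≈ -1.0178)
(17 + ((-5 + 1/(2 - 3)) + (6 + 2)²))*Q = (17 + ((-5 + 1/(2 - 3)) + (6 + 2)²))*(-565783/555912) = (17 + ((-5 + 1/(-1)) + 8²))*(-565783/555912) = (17 + ((-5 - 1) + 64))*(-565783/555912) = (17 + (-6 + 64))*(-565783/555912) = (17 + 58)*(-565783/555912) = 75*(-565783/555912) = -14144575/185304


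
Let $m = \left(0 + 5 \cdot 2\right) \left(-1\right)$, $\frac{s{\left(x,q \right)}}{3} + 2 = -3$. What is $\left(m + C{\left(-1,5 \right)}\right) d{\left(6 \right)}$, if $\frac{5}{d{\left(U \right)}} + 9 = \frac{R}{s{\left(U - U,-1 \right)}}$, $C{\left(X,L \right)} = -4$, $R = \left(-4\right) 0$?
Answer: $\frac{70}{9} \approx 7.7778$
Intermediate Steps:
$s{\left(x,q \right)} = -15$ ($s{\left(x,q \right)} = -6 + 3 \left(-3\right) = -6 - 9 = -15$)
$R = 0$
$d{\left(U \right)} = - \frac{5}{9}$ ($d{\left(U \right)} = \frac{5}{-9 + \frac{0}{-15}} = \frac{5}{-9 + 0 \left(- \frac{1}{15}\right)} = \frac{5}{-9 + 0} = \frac{5}{-9} = 5 \left(- \frac{1}{9}\right) = - \frac{5}{9}$)
$m = -10$ ($m = \left(0 + 10\right) \left(-1\right) = 10 \left(-1\right) = -10$)
$\left(m + C{\left(-1,5 \right)}\right) d{\left(6 \right)} = \left(-10 - 4\right) \left(- \frac{5}{9}\right) = \left(-14\right) \left(- \frac{5}{9}\right) = \frac{70}{9}$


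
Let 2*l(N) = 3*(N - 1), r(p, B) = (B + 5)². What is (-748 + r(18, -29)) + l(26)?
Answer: -269/2 ≈ -134.50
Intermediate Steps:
r(p, B) = (5 + B)²
l(N) = -3/2 + 3*N/2 (l(N) = (3*(N - 1))/2 = (3*(-1 + N))/2 = (-3 + 3*N)/2 = -3/2 + 3*N/2)
(-748 + r(18, -29)) + l(26) = (-748 + (5 - 29)²) + (-3/2 + (3/2)*26) = (-748 + (-24)²) + (-3/2 + 39) = (-748 + 576) + 75/2 = -172 + 75/2 = -269/2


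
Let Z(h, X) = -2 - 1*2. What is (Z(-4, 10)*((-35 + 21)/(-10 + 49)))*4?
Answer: 224/39 ≈ 5.7436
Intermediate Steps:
Z(h, X) = -4 (Z(h, X) = -2 - 2 = -4)
(Z(-4, 10)*((-35 + 21)/(-10 + 49)))*4 = -4*(-35 + 21)/(-10 + 49)*4 = -(-56)/39*4 = -4*(-14/39)*4 = (56/39)*4 = 224/39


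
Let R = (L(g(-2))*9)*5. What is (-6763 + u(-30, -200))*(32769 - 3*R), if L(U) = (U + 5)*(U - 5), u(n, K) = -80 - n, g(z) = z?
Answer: -242570052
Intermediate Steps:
L(U) = (-5 + U)*(5 + U) (L(U) = (5 + U)*(-5 + U) = (-5 + U)*(5 + U))
R = -945 (R = ((-25 + (-2)**2)*9)*5 = ((-25 + 4)*9)*5 = -21*9*5 = -189*5 = -945)
(-6763 + u(-30, -200))*(32769 - 3*R) = (-6763 + (-80 - 1*(-30)))*(32769 - 3*(-945)) = (-6763 + (-80 + 30))*(32769 + 2835) = (-6763 - 50)*35604 = -6813*35604 = -242570052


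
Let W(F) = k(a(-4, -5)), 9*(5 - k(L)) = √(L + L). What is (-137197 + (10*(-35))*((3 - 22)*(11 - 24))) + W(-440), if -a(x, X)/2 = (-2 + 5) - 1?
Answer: -223642 - 2*I*√2/9 ≈ -2.2364e+5 - 0.31427*I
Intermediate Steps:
a(x, X) = -4 (a(x, X) = -2*((-2 + 5) - 1) = -2*(3 - 1) = -2*2 = -4)
k(L) = 5 - √2*√L/9 (k(L) = 5 - √(L + L)/9 = 5 - √2*√L/9)
W(F) = 5 - 2*I*√2/9 (W(F) = 5 - √2*√(-4)/9 = 5 - √2*2*I/9 = 5 - 2*I*√2/9)
(-137197 + (10*(-35))*((3 - 22)*(11 - 24))) + W(-440) = (-137197 + (10*(-35))*((3 - 22)*(11 - 24))) + (5 - 2*I*√2/9) = (-137197 - (-6650)*(-13)) + (5 - 2*I*√2/9) = (-137197 - 350*247) + (5 - 2*I*√2/9) = (-137197 - 86450) + (5 - 2*I*√2/9) = -223647 + (5 - 2*I*√2/9) = -223642 - 2*I*√2/9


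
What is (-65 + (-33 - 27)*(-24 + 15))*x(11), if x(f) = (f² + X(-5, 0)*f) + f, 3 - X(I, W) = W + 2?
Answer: 67925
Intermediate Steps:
X(I, W) = 1 - W (X(I, W) = 3 - (W + 2) = 3 - (2 + W) = 3 + (-2 - W) = 1 - W)
x(f) = f² + 2*f (x(f) = (f² + (1 - 1*0)*f) + f = (f² + (1 + 0)*f) + f = (f² + 1*f) + f = (f² + f) + f = (f + f²) + f = f² + 2*f)
(-65 + (-33 - 27)*(-24 + 15))*x(11) = (-65 + (-33 - 27)*(-24 + 15))*(11*(2 + 11)) = (-65 - 60*(-9))*(11*13) = (-65 + 540)*143 = 475*143 = 67925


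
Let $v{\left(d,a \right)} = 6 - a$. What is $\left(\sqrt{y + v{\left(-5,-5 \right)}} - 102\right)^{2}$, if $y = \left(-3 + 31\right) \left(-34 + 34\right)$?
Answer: $\left(102 - \sqrt{11}\right)^{2} \approx 9738.4$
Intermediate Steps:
$y = 0$ ($y = 28 \cdot 0 = 0$)
$\left(\sqrt{y + v{\left(-5,-5 \right)}} - 102\right)^{2} = \left(\sqrt{0 + \left(6 - -5\right)} - 102\right)^{2} = \left(\sqrt{0 + \left(6 + 5\right)} - 102\right)^{2} = \left(\sqrt{0 + 11} - 102\right)^{2} = \left(\sqrt{11} - 102\right)^{2} = \left(-102 + \sqrt{11}\right)^{2}$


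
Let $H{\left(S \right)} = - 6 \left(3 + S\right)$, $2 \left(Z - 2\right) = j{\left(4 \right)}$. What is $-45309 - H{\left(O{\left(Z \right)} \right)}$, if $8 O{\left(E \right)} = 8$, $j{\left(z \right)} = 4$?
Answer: $-45285$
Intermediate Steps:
$Z = 4$ ($Z = 2 + \frac{1}{2} \cdot 4 = 2 + 2 = 4$)
$O{\left(E \right)} = 1$ ($O{\left(E \right)} = \frac{1}{8} \cdot 8 = 1$)
$H{\left(S \right)} = -18 - 6 S$
$-45309 - H{\left(O{\left(Z \right)} \right)} = -45309 - \left(-18 - 6\right) = -45309 - -24 = -45309 + 24 = -45285$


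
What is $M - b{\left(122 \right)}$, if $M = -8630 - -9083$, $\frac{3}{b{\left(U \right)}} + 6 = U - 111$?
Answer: $\frac{2262}{5} \approx 452.4$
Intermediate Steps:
$b{\left(U \right)} = \frac{3}{-117 + U}$ ($b{\left(U \right)} = \frac{3}{-6 + \left(U - 111\right)} = \frac{3}{-6 + \left(-111 + U\right)} = \frac{3}{-117 + U}$)
$M = 453$ ($M = -8630 + 9083 = 453$)
$M - b{\left(122 \right)} = 453 - \frac{3}{-117 + 122} = 453 - \frac{3}{5} = \frac{2262}{5}$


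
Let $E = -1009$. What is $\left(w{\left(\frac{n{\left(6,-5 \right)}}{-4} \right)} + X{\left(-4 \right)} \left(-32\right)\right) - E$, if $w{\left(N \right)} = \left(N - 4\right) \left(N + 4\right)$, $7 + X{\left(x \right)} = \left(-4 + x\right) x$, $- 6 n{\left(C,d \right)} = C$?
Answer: $\frac{3089}{16} \approx 193.06$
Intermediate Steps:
$n{\left(C,d \right)} = - \frac{C}{6}$
$X{\left(x \right)} = -7 + x \left(-4 + x\right)$ ($X{\left(x \right)} = -7 + \left(-4 + x\right) x = -7 + x \left(-4 + x\right)$)
$w{\left(N \right)} = \left(-4 + N\right) \left(4 + N\right)$
$\left(w{\left(\frac{n{\left(6,-5 \right)}}{-4} \right)} + X{\left(-4 \right)} \left(-32\right)\right) - E = \left(\left(-16 + \left(\frac{\left(- \frac{1}{6}\right) 6}{-4}\right)^{2}\right) + \left(-7 + \left(-4\right)^{2} - -16\right) \left(-32\right)\right) - -1009 = \left(\left(-16 + \left(\left(-1\right) \left(- \frac{1}{4}\right)\right)^{2}\right) + \left(-7 + 16 + 16\right) \left(-32\right)\right) + 1009 = \left(\left(-16 + \left(\frac{1}{4}\right)^{2}\right) + 25 \left(-32\right)\right) + 1009 = \left(\left(-16 + \frac{1}{16}\right) - 800\right) + 1009 = \left(- \frac{255}{16} - 800\right) + 1009 = - \frac{13055}{16} + 1009 = \frac{3089}{16}$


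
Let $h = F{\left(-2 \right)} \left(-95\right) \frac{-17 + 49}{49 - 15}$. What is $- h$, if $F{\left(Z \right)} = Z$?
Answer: $- \frac{3040}{17} \approx -178.82$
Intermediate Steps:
$h = \frac{3040}{17}$ ($h = \left(-2\right) \left(-95\right) \frac{-17 + 49}{49 - 15} = 190 \cdot \frac{32}{34} = 190 \cdot 32 \cdot \frac{1}{34} = 190 \cdot \frac{16}{17} = \frac{3040}{17} \approx 178.82$)
$- h = \left(-1\right) \frac{3040}{17} = - \frac{3040}{17}$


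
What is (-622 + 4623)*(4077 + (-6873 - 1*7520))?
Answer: -41274316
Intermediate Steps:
(-622 + 4623)*(4077 + (-6873 - 1*7520)) = 4001*(4077 + (-6873 - 7520)) = 4001*(4077 - 14393) = 4001*(-10316) = -41274316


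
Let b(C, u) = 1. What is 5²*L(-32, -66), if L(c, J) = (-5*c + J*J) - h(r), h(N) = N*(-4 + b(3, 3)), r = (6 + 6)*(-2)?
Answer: 111100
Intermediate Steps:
r = -24 (r = 12*(-2) = -24)
h(N) = -3*N (h(N) = N*(-4 + 1) = N*(-3) = -3*N)
L(c, J) = -72 + J² - 5*c (L(c, J) = (-5*c + J*J) - (-3)*(-24) = (-5*c + J²) - 1*72 = (J² - 5*c) - 72 = -72 + J² - 5*c)
5²*L(-32, -66) = 5²*(-72 + (-66)² - 5*(-32)) = 25*(-72 + 4356 + 160) = 25*4444 = 111100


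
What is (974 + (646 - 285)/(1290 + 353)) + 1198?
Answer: 3568957/1643 ≈ 2172.2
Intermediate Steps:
(974 + (646 - 285)/(1290 + 353)) + 1198 = (974 + 361/1643) + 1198 = 1600643/1643 + 1198 = 3568957/1643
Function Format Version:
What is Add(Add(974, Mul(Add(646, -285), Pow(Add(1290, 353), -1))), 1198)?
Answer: Rational(3568957, 1643) ≈ 2172.2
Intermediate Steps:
Add(Add(974, Mul(Add(646, -285), Pow(Add(1290, 353), -1))), 1198) = Add(Add(974, Mul(361, Pow(1643, -1))), 1198) = Add(Add(974, Mul(361, Rational(1, 1643))), 1198) = Add(Add(974, Rational(361, 1643)), 1198) = Add(Rational(1600643, 1643), 1198) = Rational(3568957, 1643)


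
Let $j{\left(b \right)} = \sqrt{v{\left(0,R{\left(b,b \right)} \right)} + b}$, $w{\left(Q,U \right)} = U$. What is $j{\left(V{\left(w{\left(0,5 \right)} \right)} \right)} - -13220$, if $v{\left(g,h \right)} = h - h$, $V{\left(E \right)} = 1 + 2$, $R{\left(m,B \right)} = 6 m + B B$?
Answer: $13220 + \sqrt{3} \approx 13222.0$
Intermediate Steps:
$R{\left(m,B \right)} = B^{2} + 6 m$ ($R{\left(m,B \right)} = 6 m + B^{2} = B^{2} + 6 m$)
$V{\left(E \right)} = 3$
$v{\left(g,h \right)} = 0$
$j{\left(b \right)} = \sqrt{b}$ ($j{\left(b \right)} = \sqrt{0 + b} = \sqrt{b}$)
$j{\left(V{\left(w{\left(0,5 \right)} \right)} \right)} - -13220 = \sqrt{3} - -13220 = \sqrt{3} + 13220 = 13220 + \sqrt{3}$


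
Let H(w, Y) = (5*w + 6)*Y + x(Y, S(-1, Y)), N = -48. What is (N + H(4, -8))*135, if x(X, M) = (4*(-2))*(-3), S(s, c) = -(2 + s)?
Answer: -31320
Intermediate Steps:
S(s, c) = -2 - s
x(X, M) = 24 (x(X, M) = -8*(-3) = 24)
H(w, Y) = 24 + Y*(6 + 5*w) (H(w, Y) = (5*w + 6)*Y + 24 = (6 + 5*w)*Y + 24 = Y*(6 + 5*w) + 24 = 24 + Y*(6 + 5*w))
(N + H(4, -8))*135 = (-48 + (24 + 6*(-8) + 5*(-8)*4))*135 = (-48 + (24 - 48 - 160))*135 = (-48 - 184)*135 = -232*135 = -31320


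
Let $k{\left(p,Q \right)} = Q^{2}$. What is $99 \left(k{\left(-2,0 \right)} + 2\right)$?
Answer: $198$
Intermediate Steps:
$99 \left(k{\left(-2,0 \right)} + 2\right) = 99 \left(0^{2} + 2\right) = 99 \left(0 + 2\right) = 99 \cdot 2 = 198$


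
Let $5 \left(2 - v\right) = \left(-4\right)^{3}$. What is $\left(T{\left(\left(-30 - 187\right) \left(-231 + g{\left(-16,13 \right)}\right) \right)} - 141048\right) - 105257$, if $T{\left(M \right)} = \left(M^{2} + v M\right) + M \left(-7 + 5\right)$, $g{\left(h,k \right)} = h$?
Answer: $\frac{14366462816}{5} \approx 2.8733 \cdot 10^{9}$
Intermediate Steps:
$v = \frac{74}{5}$ ($v = 2 - \frac{\left(-4\right)^{3}}{5} = 2 - - \frac{64}{5} = 2 + \frac{64}{5} = \frac{74}{5} \approx 14.8$)
$T{\left(M \right)} = M^{2} + \frac{64 M}{5}$ ($T{\left(M \right)} = \left(M^{2} + \frac{74 M}{5}\right) + M \left(-7 + 5\right) = \left(M^{2} + \frac{74 M}{5}\right) + M \left(-2\right) = \left(M^{2} + \frac{74 M}{5}\right) - 2 M = M^{2} + \frac{64 M}{5}$)
$\left(T{\left(\left(-30 - 187\right) \left(-231 + g{\left(-16,13 \right)}\right) \right)} - 141048\right) - 105257 = \left(\frac{\left(-30 - 187\right) \left(-231 - 16\right) \left(64 + 5 \left(-30 - 187\right) \left(-231 - 16\right)\right)}{5} - 141048\right) - 105257 = \left(\frac{\left(-217\right) \left(-247\right) \left(64 + 5 \left(\left(-217\right) \left(-247\right)\right)\right)}{5} - 141048\right) - 105257 = \left(\frac{1}{5} \cdot 53599 \left(64 + 5 \cdot 53599\right) - 141048\right) - 105257 = \left(\frac{1}{5} \cdot 53599 \left(64 + 267995\right) - 141048\right) - 105257 = \left(\frac{1}{5} \cdot 53599 \cdot 268059 - 141048\right) - 105257 = \left(\frac{14367694341}{5} - 141048\right) - 105257 = \frac{14366989101}{5} - 105257 = \frac{14366462816}{5}$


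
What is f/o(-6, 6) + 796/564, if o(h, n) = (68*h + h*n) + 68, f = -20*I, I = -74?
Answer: -356/141 ≈ -2.5248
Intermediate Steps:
f = 1480 (f = -20*(-74) = 1480)
o(h, n) = 68 + 68*h + h*n
f/o(-6, 6) + 796/564 = 1480/(68 + 68*(-6) - 6*6) + 796/564 = 1480/(68 - 408 - 36) + 796*(1/564) = 1480/(-376) + 199/141 = 1480*(-1/376) + 199/141 = -185/47 + 199/141 = -356/141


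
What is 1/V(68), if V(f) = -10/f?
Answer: -34/5 ≈ -6.8000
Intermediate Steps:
1/V(68) = 1/(-10/68) = 1/(-10*1/68) = 1/(-5/34) = -34/5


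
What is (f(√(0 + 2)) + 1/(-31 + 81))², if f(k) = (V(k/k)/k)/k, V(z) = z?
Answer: 169/625 ≈ 0.27040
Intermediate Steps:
f(k) = k⁻² (f(k) = ((k/k)/k)/k = (1/k)/k = 1/(k*k) = k⁻²)
(f(√(0 + 2)) + 1/(-31 + 81))² = ((√(0 + 2))⁻² + 1/(-31 + 81))² = ((√2)⁻² + 1/50)² = (½ + 1/50)² = (13/25)² = 169/625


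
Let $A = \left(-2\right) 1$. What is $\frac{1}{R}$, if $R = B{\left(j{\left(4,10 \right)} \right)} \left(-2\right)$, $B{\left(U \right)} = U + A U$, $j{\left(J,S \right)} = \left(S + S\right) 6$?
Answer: $\frac{1}{240} \approx 0.0041667$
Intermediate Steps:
$A = -2$
$j{\left(J,S \right)} = 12 S$ ($j{\left(J,S \right)} = 2 S 6 = 12 S$)
$B{\left(U \right)} = - U$ ($B{\left(U \right)} = U - 2 U = - U$)
$R = 240$ ($R = - 12 \cdot 10 \left(-2\right) = \left(-1\right) 120 \left(-2\right) = \left(-120\right) \left(-2\right) = 240$)
$\frac{1}{R} = \frac{1}{240}$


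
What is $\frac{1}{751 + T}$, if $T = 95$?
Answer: $\frac{1}{846} \approx 0.001182$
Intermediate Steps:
$\frac{1}{751 + T} = \frac{1}{751 + 95} = \frac{1}{846}$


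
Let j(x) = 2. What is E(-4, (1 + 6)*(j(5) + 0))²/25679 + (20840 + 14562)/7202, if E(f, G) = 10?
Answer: 454904079/92470079 ≈ 4.9195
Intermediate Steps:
E(-4, (1 + 6)*(j(5) + 0))²/25679 + (20840 + 14562)/7202 = 10²/25679 + (20840 + 14562)/7202 = 100*(1/25679) + 35402*(1/7202) = 100/25679 + 17701/3601 = 454904079/92470079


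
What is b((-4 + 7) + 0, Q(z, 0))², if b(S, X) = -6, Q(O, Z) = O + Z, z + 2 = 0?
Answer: 36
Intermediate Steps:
z = -2 (z = -2 + 0 = -2)
b((-4 + 7) + 0, Q(z, 0))² = (-6)² = 36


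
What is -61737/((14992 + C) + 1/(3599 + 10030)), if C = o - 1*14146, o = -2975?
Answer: 841413573/29016140 ≈ 28.998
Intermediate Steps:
C = -17121 (C = -2975 - 1*14146 = -2975 - 14146 = -17121)
-61737/((14992 + C) + 1/(3599 + 10030)) = -61737/((14992 - 17121) + 1/(3599 + 10030)) = -61737/(-2129 + 1/13629) = -61737/(-29016140/13629) = -61737*(-13629/29016140) = 841413573/29016140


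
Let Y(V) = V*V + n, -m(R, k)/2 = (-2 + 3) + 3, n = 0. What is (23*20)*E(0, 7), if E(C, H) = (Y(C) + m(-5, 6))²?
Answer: 29440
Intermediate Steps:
m(R, k) = -8 (m(R, k) = -2*((-2 + 3) + 3) = -2*(1 + 3) = -2*4 = -8)
Y(V) = V² (Y(V) = V*V + 0 = V² + 0 = V²)
E(C, H) = (-8 + C²)² (E(C, H) = (C² - 8)² = (-8 + C²)²)
(23*20)*E(0, 7) = (23*20)*(-8 + 0²)² = 460*(-8 + 0)² = 460*(-8)² = 460*64 = 29440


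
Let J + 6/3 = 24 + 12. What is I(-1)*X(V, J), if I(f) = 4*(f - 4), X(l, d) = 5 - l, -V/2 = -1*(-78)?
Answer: -3220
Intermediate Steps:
V = -156 (V = -(-2)*(-78) = -2*78 = -156)
J = 34 (J = -2 + (24 + 12) = -2 + 36 = 34)
I(f) = -16 + 4*f (I(f) = 4*(-4 + f) = -16 + 4*f)
I(-1)*X(V, J) = (-16 + 4*(-1))*(5 - 1*(-156)) = (-16 - 4)*(5 + 156) = -20*161 = -3220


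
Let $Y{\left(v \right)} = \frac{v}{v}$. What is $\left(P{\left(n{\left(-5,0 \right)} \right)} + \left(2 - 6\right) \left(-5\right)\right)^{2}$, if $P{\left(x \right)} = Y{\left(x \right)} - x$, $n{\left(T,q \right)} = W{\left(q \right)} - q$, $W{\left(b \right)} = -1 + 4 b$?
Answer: $484$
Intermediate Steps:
$n{\left(T,q \right)} = -1 + 3 q$ ($n{\left(T,q \right)} = \left(-1 + 4 q\right) - q = -1 + 3 q$)
$Y{\left(v \right)} = 1$
$P{\left(x \right)} = 1 - x$
$\left(P{\left(n{\left(-5,0 \right)} \right)} + \left(2 - 6\right) \left(-5\right)\right)^{2} = \left(\left(1 - \left(-1 + 3 \cdot 0\right)\right) + \left(2 - 6\right) \left(-5\right)\right)^{2} = \left(\left(1 - \left(-1 + 0\right)\right) - -20\right)^{2} = \left(\left(1 - -1\right) + 20\right)^{2} = \left(\left(1 + 1\right) + 20\right)^{2} = \left(2 + 20\right)^{2} = 22^{2} = 484$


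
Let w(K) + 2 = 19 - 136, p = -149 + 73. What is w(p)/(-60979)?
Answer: 7/3587 ≈ 0.0019515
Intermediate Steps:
p = -76
w(K) = -119 (w(K) = -2 + (19 - 136) = -2 - 117 = -119)
w(p)/(-60979) = -119/(-60979) = -119*(-1/60979) = 7/3587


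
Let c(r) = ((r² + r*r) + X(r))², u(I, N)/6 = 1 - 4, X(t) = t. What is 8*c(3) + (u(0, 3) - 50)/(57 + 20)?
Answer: 271588/77 ≈ 3527.1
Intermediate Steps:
u(I, N) = -18 (u(I, N) = 6*(1 - 4) = 6*(-3) = -18)
c(r) = (r + 2*r²)² (c(r) = ((r² + r*r) + r)² = ((r² + r²) + r)² = (2*r² + r)² = (r + 2*r²)²)
8*c(3) + (u(0, 3) - 50)/(57 + 20) = 8*(3²*(1 + 2*3)²) + (-18 - 50)/(57 + 20) = 8*(9*(1 + 6)²) - 68/77 = 8*(9*7²) - 68*1/77 = 8*(9*49) - 68/77 = 8*441 - 68/77 = 3528 - 68/77 = 271588/77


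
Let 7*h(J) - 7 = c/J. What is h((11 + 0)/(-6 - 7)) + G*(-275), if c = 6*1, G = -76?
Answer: 1609299/77 ≈ 20900.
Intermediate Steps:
c = 6
h(J) = 1 + 6/(7*J) (h(J) = 1 + (6/J)/7 = 1 + 6/(7*J))
h((11 + 0)/(-6 - 7)) + G*(-275) = (6/7 + (11 + 0)/(-6 - 7))/(((11 + 0)/(-6 - 7))) - 76*(-275) = (6/7 + 11/(-13))/((11/(-13))) + 20900 = (6/7 + 11*(-1/13))/((11*(-1/13))) + 20900 = (6/7 - 11/13)/(-11/13) + 20900 = -13/11*1/91 + 20900 = -1/77 + 20900 = 1609299/77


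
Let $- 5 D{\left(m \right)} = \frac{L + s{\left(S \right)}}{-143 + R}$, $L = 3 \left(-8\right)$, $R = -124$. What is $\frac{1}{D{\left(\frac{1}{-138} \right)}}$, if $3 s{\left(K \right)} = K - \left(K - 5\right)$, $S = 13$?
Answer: $- \frac{4005}{67} \approx -59.776$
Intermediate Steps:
$s{\left(K \right)} = \frac{5}{3}$ ($s{\left(K \right)} = \frac{K - \left(K - 5\right)}{3} = \frac{K - \left(-5 + K\right)}{3} = \frac{1}{3} \cdot 5 = \frac{5}{3}$)
$L = -24$
$D{\left(m \right)} = - \frac{67}{4005}$ ($D{\left(m \right)} = - \frac{\left(-24 + \frac{5}{3}\right) \frac{1}{-143 - 124}}{5} = - \frac{\left(- \frac{67}{3}\right) \frac{1}{-267}}{5} = - \frac{\left(- \frac{67}{3}\right) \left(- \frac{1}{267}\right)}{5} = \left(- \frac{1}{5}\right) \frac{67}{801} = - \frac{67}{4005}$)
$\frac{1}{D{\left(\frac{1}{-138} \right)}} = \frac{1}{- \frac{67}{4005}} = - \frac{4005}{67}$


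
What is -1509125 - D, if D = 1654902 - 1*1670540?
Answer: -1493487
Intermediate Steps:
D = -15638 (D = 1654902 - 1670540 = -15638)
-1509125 - D = -1509125 - 1*(-15638) = -1509125 + 15638 = -1493487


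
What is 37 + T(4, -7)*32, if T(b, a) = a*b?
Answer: -859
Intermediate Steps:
37 + T(4, -7)*32 = 37 - 7*4*32 = 37 - 28*32 = 37 - 896 = -859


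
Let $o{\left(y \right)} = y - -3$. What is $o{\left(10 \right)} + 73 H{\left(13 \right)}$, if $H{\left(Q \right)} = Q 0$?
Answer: $13$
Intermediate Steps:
$o{\left(y \right)} = 3 + y$ ($o{\left(y \right)} = y + 3 = 3 + y$)
$H{\left(Q \right)} = 0$
$o{\left(10 \right)} + 73 H{\left(13 \right)} = \left(3 + 10\right) + 73 \cdot 0 = 13 + 0 = 13$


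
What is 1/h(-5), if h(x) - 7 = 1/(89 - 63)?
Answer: 26/183 ≈ 0.14208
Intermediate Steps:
h(x) = 183/26 (h(x) = 7 + 1/(89 - 63) = 7 + 1/26 = 183/26)
1/h(-5) = 1/(183/26) = 26/183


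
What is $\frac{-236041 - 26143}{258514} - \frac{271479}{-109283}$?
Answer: $\frac{20764434067}{14125592731} \approx 1.47$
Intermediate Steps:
$\frac{-236041 - 26143}{258514} - \frac{271479}{-109283} = \left(-262184\right) \frac{1}{258514} - - \frac{271479}{109283} = - \frac{131092}{129257} + \frac{271479}{109283} = \frac{20764434067}{14125592731}$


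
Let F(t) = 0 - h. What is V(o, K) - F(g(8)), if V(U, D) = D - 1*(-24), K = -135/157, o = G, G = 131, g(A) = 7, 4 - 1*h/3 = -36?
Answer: 22473/157 ≈ 143.14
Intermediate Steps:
h = 120 (h = 12 - 3*(-36) = 12 + 108 = 120)
o = 131
K = -135/157 (K = -135*1/157 = -135/157 ≈ -0.85987)
F(t) = -120 (F(t) = 0 - 1*120 = 0 - 120 = -120)
V(U, D) = 24 + D (V(U, D) = D + 24 = 24 + D)
V(o, K) - F(g(8)) = (24 - 135/157) - 1*(-120) = 3633/157 + 120 = 22473/157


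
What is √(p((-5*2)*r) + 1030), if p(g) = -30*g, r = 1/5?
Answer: √1090 ≈ 33.015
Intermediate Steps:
r = ⅕ ≈ 0.20000
√(p((-5*2)*r) + 1030) = √(-30*(-5*2)/5 + 1030) = √(-(-300)/5 + 1030) = √(-30*(-2) + 1030) = √(60 + 1030) = √1090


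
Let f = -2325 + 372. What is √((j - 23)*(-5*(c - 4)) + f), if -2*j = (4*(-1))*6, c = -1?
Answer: 2*I*√557 ≈ 47.202*I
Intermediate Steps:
f = -1953
j = 12 (j = -4*(-1)*6/2 = -(-2)*6 = -½*(-24) = 12)
√((j - 23)*(-5*(c - 4)) + f) = √((12 - 23)*(-5*(-1 - 4)) - 1953) = √(-(-55)*(-5) - 1953) = √(-11*25 - 1953) = √(-275 - 1953) = √(-2228) = 2*I*√557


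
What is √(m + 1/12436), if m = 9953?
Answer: √384818057481/6218 ≈ 99.765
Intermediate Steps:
√(m + 1/12436) = √(9953 + 1/12436) = √(123775509/12436) = √384818057481/6218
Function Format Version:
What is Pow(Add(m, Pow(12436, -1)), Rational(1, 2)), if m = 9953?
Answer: Mul(Rational(1, 6218), Pow(384818057481, Rational(1, 2))) ≈ 99.765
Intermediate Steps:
Pow(Add(m, Pow(12436, -1)), Rational(1, 2)) = Pow(Add(9953, Pow(12436, -1)), Rational(1, 2)) = Pow(Add(9953, Rational(1, 12436)), Rational(1, 2)) = Pow(Rational(123775509, 12436), Rational(1, 2)) = Mul(Rational(1, 6218), Pow(384818057481, Rational(1, 2)))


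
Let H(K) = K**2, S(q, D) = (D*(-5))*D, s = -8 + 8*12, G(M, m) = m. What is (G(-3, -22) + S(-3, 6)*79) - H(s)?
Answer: -21986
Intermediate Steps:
s = 88 (s = -8 + 96 = 88)
S(q, D) = -5*D**2 (S(q, D) = (-5*D)*D = -5*D**2)
(G(-3, -22) + S(-3, 6)*79) - H(s) = (-22 - 5*6**2*79) - 1*88**2 = (-22 - 5*36*79) - 1*7744 = (-22 - 180*79) - 7744 = (-22 - 14220) - 7744 = -14242 - 7744 = -21986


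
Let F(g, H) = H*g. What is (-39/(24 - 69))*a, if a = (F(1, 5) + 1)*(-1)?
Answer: -26/5 ≈ -5.2000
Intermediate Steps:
a = -6 (a = (5*1 + 1)*(-1) = (5 + 1)*(-1) = 6*(-1) = -6)
(-39/(24 - 69))*a = (-39/(24 - 69))*(-6) = (-39/(-45))*(-6) = -1/45*(-39)*(-6) = (13/15)*(-6) = -26/5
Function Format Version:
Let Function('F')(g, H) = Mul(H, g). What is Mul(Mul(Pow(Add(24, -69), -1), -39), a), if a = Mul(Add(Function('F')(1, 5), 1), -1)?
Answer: Rational(-26, 5) ≈ -5.2000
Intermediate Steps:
a = -6 (a = Mul(Add(Mul(5, 1), 1), -1) = Mul(Add(5, 1), -1) = Mul(6, -1) = -6)
Mul(Mul(Pow(Add(24, -69), -1), -39), a) = Mul(Mul(Pow(Add(24, -69), -1), -39), -6) = Mul(Mul(Pow(-45, -1), -39), -6) = Mul(Mul(Rational(-1, 45), -39), -6) = Mul(Rational(13, 15), -6) = Rational(-26, 5)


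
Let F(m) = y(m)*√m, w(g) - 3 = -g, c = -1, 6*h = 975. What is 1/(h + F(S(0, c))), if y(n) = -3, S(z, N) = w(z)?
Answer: 650/105517 + 12*√3/105517 ≈ 0.0063571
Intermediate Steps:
h = 325/2 (h = (⅙)*975 = 325/2 ≈ 162.50)
w(g) = 3 - g
S(z, N) = 3 - z
F(m) = -3*√m
1/(h + F(S(0, c))) = 1/(325/2 - 3*√(3 - 1*0)) = 1/(325/2 - 3*√(3 + 0)) = 1/(325/2 - 3*√3)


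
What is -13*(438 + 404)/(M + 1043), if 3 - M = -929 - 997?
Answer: -5473/1486 ≈ -3.6830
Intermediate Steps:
M = 1929 (M = 3 - (-929 - 997) = 3 - 1*(-1926) = 3 + 1926 = 1929)
-13*(438 + 404)/(M + 1043) = -13*(438 + 404)/(1929 + 1043) = -10946/2972 = -13*421/1486 = -5473/1486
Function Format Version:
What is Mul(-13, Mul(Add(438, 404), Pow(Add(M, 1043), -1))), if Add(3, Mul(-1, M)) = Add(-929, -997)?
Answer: Rational(-5473, 1486) ≈ -3.6830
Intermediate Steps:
M = 1929 (M = Add(3, Mul(-1, Add(-929, -997))) = Add(3, Mul(-1, -1926)) = Add(3, 1926) = 1929)
Mul(-13, Mul(Add(438, 404), Pow(Add(M, 1043), -1))) = Mul(-13, Mul(Add(438, 404), Pow(Add(1929, 1043), -1))) = Mul(-13, Mul(842, Pow(2972, -1))) = Mul(-13, Mul(842, Rational(1, 2972))) = Mul(-13, Rational(421, 1486)) = Rational(-5473, 1486)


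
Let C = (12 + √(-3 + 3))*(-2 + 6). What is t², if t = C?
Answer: 2304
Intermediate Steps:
C = 48 (C = (12 + √0)*4 = (12 + 0)*4 = 12*4 = 48)
t = 48
t² = 48² = 2304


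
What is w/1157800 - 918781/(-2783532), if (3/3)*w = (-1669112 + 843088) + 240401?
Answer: -141583929659/805693337400 ≈ -0.17573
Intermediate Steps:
w = -585623 (w = (-1669112 + 843088) + 240401 = -826024 + 240401 = -585623)
w/1157800 - 918781/(-2783532) = -585623/1157800 - 918781/(-2783532) = -585623*1/1157800 - 918781*(-1/2783532) = -585623/1157800 + 918781/2783532 = -141583929659/805693337400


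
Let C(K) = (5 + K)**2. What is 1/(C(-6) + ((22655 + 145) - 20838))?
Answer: 1/1963 ≈ 0.00050942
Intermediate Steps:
1/(C(-6) + ((22655 + 145) - 20838)) = 1/((5 - 6)**2 + ((22655 + 145) - 20838)) = 1/((-1)**2 + (22800 - 20838)) = 1/(1 + 1962) = 1/1963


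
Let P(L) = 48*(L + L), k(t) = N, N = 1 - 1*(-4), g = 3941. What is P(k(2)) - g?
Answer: -3461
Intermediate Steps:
N = 5 (N = 1 + 4 = 5)
k(t) = 5
P(L) = 96*L (P(L) = 48*(2*L) = 96*L)
P(k(2)) - g = 96*5 - 1*3941 = 480 - 3941 = -3461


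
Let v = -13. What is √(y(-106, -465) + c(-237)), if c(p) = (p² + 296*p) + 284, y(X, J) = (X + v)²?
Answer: √462 ≈ 21.494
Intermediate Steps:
y(X, J) = (-13 + X)² (y(X, J) = (X - 13)² = (-13 + X)²)
c(p) = 284 + p² + 296*p
√(y(-106, -465) + c(-237)) = √((-13 - 106)² + (284 + (-237)² + 296*(-237))) = √((-119)² + (284 + 56169 - 70152)) = √(14161 - 13699) = √462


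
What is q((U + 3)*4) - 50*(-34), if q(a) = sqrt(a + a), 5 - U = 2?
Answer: 1700 + 4*sqrt(3) ≈ 1706.9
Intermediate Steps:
U = 3 (U = 5 - 1*2 = 5 - 2 = 3)
q(a) = sqrt(2)*sqrt(a) (q(a) = sqrt(2*a) = sqrt(2)*sqrt(a))
q((U + 3)*4) - 50*(-34) = sqrt(2)*sqrt((3 + 3)*4) - 50*(-34) = sqrt(2)*sqrt(6*4) + 1700 = sqrt(2)*sqrt(24) + 1700 = sqrt(2)*(2*sqrt(6)) + 1700 = 4*sqrt(3) + 1700 = 1700 + 4*sqrt(3)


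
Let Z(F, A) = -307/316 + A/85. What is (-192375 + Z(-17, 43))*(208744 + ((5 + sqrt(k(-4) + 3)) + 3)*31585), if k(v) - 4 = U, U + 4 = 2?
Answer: -596068100787492/6715 - 32641234029219*sqrt(5)/5372 ≈ -1.0235e+11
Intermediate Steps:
U = -2 (U = -4 + 2 = -2)
Z(F, A) = -307/316 + A/85 (Z(F, A) = -307*1/316 + A*(1/85) = -307/316 + A/85)
k(v) = 2 (k(v) = 4 - 2 = 2)
(-192375 + Z(-17, 43))*(208744 + ((5 + sqrt(k(-4) + 3)) + 3)*31585) = (-192375 + (-307/316 + (1/85)*43))*(208744 + ((5 + sqrt(2 + 3)) + 3)*31585) = (-192375 + (-307/316 + 43/85))*(208744 + ((5 + sqrt(5)) + 3)*31585) = (-192375 - 12507/26860)*(208744 + (8 + sqrt(5))*31585) = -5167205007*(208744 + (252680 + 31585*sqrt(5)))/26860 = -5167205007*(461424 + 31585*sqrt(5))/26860 = -596068100787492/6715 - 32641234029219*sqrt(5)/5372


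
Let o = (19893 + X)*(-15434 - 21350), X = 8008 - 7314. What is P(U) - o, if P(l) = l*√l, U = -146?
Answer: 757272208 - 146*I*√146 ≈ 7.5727e+8 - 1764.1*I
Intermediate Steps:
P(l) = l^(3/2)
X = 694
o = -757272208 (o = (19893 + 694)*(-15434 - 21350) = 20587*(-36784) = -757272208)
P(U) - o = (-146)^(3/2) - 1*(-757272208) = -146*I*√146 + 757272208 = 757272208 - 146*I*√146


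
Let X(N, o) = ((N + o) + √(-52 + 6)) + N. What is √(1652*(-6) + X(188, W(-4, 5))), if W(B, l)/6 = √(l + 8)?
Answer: √(-9536 + 6*√13 + I*√46) ≈ 0.0348 + 97.542*I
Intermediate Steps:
W(B, l) = 6*√(8 + l) (W(B, l) = 6*√(l + 8) = 6*√(8 + l))
X(N, o) = o + 2*N + I*√46 (X(N, o) = ((N + o) + √(-46)) + N = ((N + o) + I*√46) + N = (N + o + I*√46) + N = o + 2*N + I*√46)
√(1652*(-6) + X(188, W(-4, 5))) = √(1652*(-6) + (6*√(8 + 5) + 2*188 + I*√46)) = √(-9912 + (6*√13 + 376 + I*√46)) = √(-9912 + (376 + 6*√13 + I*√46)) = √(-9536 + 6*√13 + I*√46)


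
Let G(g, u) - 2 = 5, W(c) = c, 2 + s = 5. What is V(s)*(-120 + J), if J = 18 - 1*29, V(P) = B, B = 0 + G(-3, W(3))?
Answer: -917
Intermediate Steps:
s = 3 (s = -2 + 5 = 3)
G(g, u) = 7 (G(g, u) = 2 + 5 = 7)
B = 7 (B = 0 + 7 = 7)
V(P) = 7
J = -11 (J = 18 - 29 = -11)
V(s)*(-120 + J) = 7*(-120 - 11) = 7*(-131) = -917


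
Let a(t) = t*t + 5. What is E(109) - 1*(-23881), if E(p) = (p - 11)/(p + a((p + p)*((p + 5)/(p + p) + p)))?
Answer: 6806843102394/285031745 ≈ 23881.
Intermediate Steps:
a(t) = 5 + t**2 (a(t) = t**2 + 5 = 5 + t**2)
E(p) = (-11 + p)/(5 + p + 4*p**2*(p + (5 + p)/(2*p))**2) (E(p) = (p - 11)/(p + (5 + ((p + p)*((p + 5)/(p + p) + p))**2)) = (-11 + p)/(p + (5 + ((2*p)*((5 + p)/((2*p)) + p))**2)) = (-11 + p)/(p + (5 + ((2*p)*((5 + p)*(1/(2*p)) + p))**2)) = (-11 + p)/(p + (5 + ((2*p)*((5 + p)/(2*p) + p))**2)) = (-11 + p)/(p + (5 + ((2*p)*(p + (5 + p)/(2*p)))**2)) = (-11 + p)/(p + (5 + (2*p*(p + (5 + p)/(2*p)))**2)) = (-11 + p)/(p + (5 + 4*p**2*(p + (5 + p)/(2*p))**2)) = (-11 + p)/(5 + p + 4*p**2*(p + (5 + p)/(2*p))**2))
E(109) - 1*(-23881) = (-11 + 109)/(5 + 109 + (5 + 109 + 2*109**2)**2) - 1*(-23881) = 98/(5 + 109 + (5 + 109 + 2*11881)**2) + 23881 = 98/(5 + 109 + (5 + 109 + 23762)**2) + 23881 = 98/(5 + 109 + 23876**2) + 23881 = 98/(5 + 109 + 570063376) + 23881 = 98/570063490 + 23881 = (1/570063490)*98 + 23881 = 49/285031745 + 23881 = 6806843102394/285031745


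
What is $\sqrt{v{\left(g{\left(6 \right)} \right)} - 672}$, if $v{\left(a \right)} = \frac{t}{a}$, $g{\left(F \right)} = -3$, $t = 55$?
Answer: $\frac{i \sqrt{6213}}{3} \approx 26.274 i$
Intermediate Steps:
$v{\left(a \right)} = \frac{55}{a}$
$\sqrt{v{\left(g{\left(6 \right)} \right)} - 672} = \sqrt{\frac{55}{-3} - 672} = \sqrt{55 \left(- \frac{1}{3}\right) - 672} = \sqrt{- \frac{55}{3} - 672} = \sqrt{- \frac{2071}{3}} = \frac{i \sqrt{6213}}{3}$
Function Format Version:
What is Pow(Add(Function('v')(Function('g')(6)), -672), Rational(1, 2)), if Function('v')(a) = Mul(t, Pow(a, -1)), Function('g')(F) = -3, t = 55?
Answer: Mul(Rational(1, 3), I, Pow(6213, Rational(1, 2))) ≈ Mul(26.274, I)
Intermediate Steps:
Function('v')(a) = Mul(55, Pow(a, -1))
Pow(Add(Function('v')(Function('g')(6)), -672), Rational(1, 2)) = Pow(Add(Mul(55, Pow(-3, -1)), -672), Rational(1, 2)) = Pow(Add(Mul(55, Rational(-1, 3)), -672), Rational(1, 2)) = Pow(Add(Rational(-55, 3), -672), Rational(1, 2)) = Pow(Rational(-2071, 3), Rational(1, 2)) = Mul(Rational(1, 3), I, Pow(6213, Rational(1, 2)))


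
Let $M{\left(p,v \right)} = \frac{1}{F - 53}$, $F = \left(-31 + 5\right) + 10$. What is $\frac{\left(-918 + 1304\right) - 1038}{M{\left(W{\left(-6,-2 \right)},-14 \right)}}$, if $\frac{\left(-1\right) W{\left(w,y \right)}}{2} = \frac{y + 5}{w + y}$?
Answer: $44988$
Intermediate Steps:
$W{\left(w,y \right)} = - \frac{2 \left(5 + y\right)}{w + y}$ ($W{\left(w,y \right)} = - 2 \frac{y + 5}{w + y} = - 2 \frac{5 + y}{w + y} = - \frac{2 \left(5 + y\right)}{w + y}$)
$F = -16$ ($F = -26 + 10 = -16$)
$M{\left(p,v \right)} = - \frac{1}{69}$ ($M{\left(p,v \right)} = \frac{1}{-16 - 53} = \frac{1}{-69} = - \frac{1}{69}$)
$\frac{\left(-918 + 1304\right) - 1038}{M{\left(W{\left(-6,-2 \right)},-14 \right)}} = \frac{\left(-918 + 1304\right) - 1038}{- \frac{1}{69}} = \left(386 - 1038\right) \left(-69\right) = \left(-652\right) \left(-69\right) = 44988$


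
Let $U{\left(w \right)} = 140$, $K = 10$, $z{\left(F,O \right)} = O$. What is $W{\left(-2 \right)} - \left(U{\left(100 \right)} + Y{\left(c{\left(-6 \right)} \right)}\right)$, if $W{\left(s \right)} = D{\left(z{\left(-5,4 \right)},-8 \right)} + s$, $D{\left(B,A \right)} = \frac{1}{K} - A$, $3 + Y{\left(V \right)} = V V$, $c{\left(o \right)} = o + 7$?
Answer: $- \frac{1319}{10} \approx -131.9$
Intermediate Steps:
$c{\left(o \right)} = 7 + o$
$Y{\left(V \right)} = -3 + V^{2}$ ($Y{\left(V \right)} = -3 + V V = -3 + V^{2}$)
$D{\left(B,A \right)} = \frac{1}{10} - A$
$W{\left(s \right)} = \frac{81}{10} + s$ ($W{\left(s \right)} = \left(\frac{1}{10} - -8\right) + s = \left(\frac{1}{10} + 8\right) + s = \frac{81}{10} + s$)
$W{\left(-2 \right)} - \left(U{\left(100 \right)} + Y{\left(c{\left(-6 \right)} \right)}\right) = \left(\frac{81}{10} - 2\right) - \left(140 - \left(3 - \left(7 - 6\right)^{2}\right)\right) = \frac{61}{10} - \left(140 - \left(3 - 1^{2}\right)\right) = \frac{61}{10} - \left(140 + \left(-3 + 1\right)\right) = \frac{61}{10} - \left(140 - 2\right) = \frac{61}{10} - 138 = - \frac{1319}{10}$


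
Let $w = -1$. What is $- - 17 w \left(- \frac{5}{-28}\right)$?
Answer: $- \frac{85}{28} \approx -3.0357$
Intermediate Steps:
$- - 17 w \left(- \frac{5}{-28}\right) = - \left(-17\right) \left(-1\right) \left(- \frac{5}{-28}\right) = - 17 \left(\left(-5\right) \left(- \frac{1}{28}\right)\right) = - \frac{17 \cdot 5}{28} = \left(-1\right) \frac{85}{28} = - \frac{85}{28}$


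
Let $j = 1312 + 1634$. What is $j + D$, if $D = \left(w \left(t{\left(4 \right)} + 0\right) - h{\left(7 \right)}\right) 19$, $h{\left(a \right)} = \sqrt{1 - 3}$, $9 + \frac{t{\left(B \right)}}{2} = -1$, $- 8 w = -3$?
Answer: $\frac{5607}{2} - 19 i \sqrt{2} \approx 2803.5 - 26.87 i$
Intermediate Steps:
$w = \frac{3}{8}$ ($w = \left(- \frac{1}{8}\right) \left(-3\right) = \frac{3}{8} \approx 0.375$)
$t{\left(B \right)} = -20$ ($t{\left(B \right)} = -18 + 2 \left(-1\right) = -18 - 2 = -20$)
$j = 2946$
$h{\left(a \right)} = i \sqrt{2}$ ($h{\left(a \right)} = \sqrt{-2} = i \sqrt{2}$)
$D = - \frac{285}{2} - 19 i \sqrt{2}$ ($D = \left(\frac{3 \left(-20 + 0\right)}{8} - i \sqrt{2}\right) 19 = \left(\frac{3}{8} \left(-20\right) - i \sqrt{2}\right) 19 = \left(- \frac{15}{2} - i \sqrt{2}\right) 19 = - \frac{285}{2} - 19 i \sqrt{2} \approx -142.5 - 26.87 i$)
$j + D = 2946 - \left(\frac{285}{2} + 19 i \sqrt{2}\right) = \frac{5607}{2} - 19 i \sqrt{2}$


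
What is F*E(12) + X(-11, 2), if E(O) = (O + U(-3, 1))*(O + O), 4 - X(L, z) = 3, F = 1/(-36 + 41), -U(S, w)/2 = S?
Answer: 437/5 ≈ 87.400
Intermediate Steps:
U(S, w) = -2*S
F = 1/5 ≈ 0.20000
X(L, z) = 1 (X(L, z) = 4 - 1*3 = 4 - 3 = 1)
E(O) = 2*O*(6 + O) (E(O) = (O - 2*(-3))*(O + O) = (O + 6)*(2*O) = (6 + O)*(2*O) = 2*O*(6 + O))
F*E(12) + X(-11, 2) = (2*12*(6 + 12))/5 + 1 = (2*12*18)/5 + 1 = (1/5)*432 + 1 = 432/5 + 1 = 437/5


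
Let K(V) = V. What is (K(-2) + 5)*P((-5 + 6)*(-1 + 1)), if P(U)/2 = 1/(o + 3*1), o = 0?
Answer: 2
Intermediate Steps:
P(U) = ⅔ (P(U) = 2/(0 + 3*1) = 2/(0 + 3) = 2/3 = 2*(⅓) = ⅔)
(K(-2) + 5)*P((-5 + 6)*(-1 + 1)) = (-2 + 5)*(⅔) = 3*(⅔) = 2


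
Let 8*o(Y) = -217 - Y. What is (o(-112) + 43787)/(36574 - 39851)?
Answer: -350191/26216 ≈ -13.358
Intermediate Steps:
o(Y) = -217/8 - Y/8 (o(Y) = (-217 - Y)/8 = -217/8 - Y/8)
(o(-112) + 43787)/(36574 - 39851) = ((-217/8 - ⅛*(-112)) + 43787)/(36574 - 39851) = ((-217/8 + 14) + 43787)/(-3277) = (-105/8 + 43787)*(-1/3277) = (350191/8)*(-1/3277) = -350191/26216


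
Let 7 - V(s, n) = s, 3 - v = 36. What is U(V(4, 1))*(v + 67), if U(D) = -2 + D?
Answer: 34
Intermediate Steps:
v = -33 (v = 3 - 1*36 = 3 - 36 = -33)
V(s, n) = 7 - s
U(V(4, 1))*(v + 67) = (-2 + (7 - 1*4))*(-33 + 67) = (-2 + (7 - 4))*34 = (-2 + 3)*34 = 1*34 = 34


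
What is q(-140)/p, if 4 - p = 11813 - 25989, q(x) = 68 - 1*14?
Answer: 27/7090 ≈ 0.0038082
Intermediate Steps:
q(x) = 54 (q(x) = 68 - 14 = 54)
p = 14180 (p = 4 - (11813 - 25989) = 4 - 1*(-14176) = 4 + 14176 = 14180)
q(-140)/p = 54/14180 = 54*(1/14180) = 27/7090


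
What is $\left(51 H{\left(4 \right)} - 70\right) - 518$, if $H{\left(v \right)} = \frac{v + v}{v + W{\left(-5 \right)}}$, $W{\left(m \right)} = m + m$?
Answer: $-656$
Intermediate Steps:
$W{\left(m \right)} = 2 m$
$H{\left(v \right)} = \frac{2 v}{-10 + v}$ ($H{\left(v \right)} = \frac{v + v}{v + 2 \left(-5\right)} = \frac{2 v}{v - 10} = \frac{2 v}{-10 + v}$)
$\left(51 H{\left(4 \right)} - 70\right) - 518 = \left(51 \cdot 2 \cdot 4 \frac{1}{-10 + 4} - 70\right) - 518 = \left(51 \cdot 2 \cdot 4 \frac{1}{-6} - 70\right) - 518 = \left(51 \cdot 2 \cdot 4 \left(- \frac{1}{6}\right) - 70\right) - 518 = \left(51 \left(- \frac{4}{3}\right) - 70\right) - 518 = \left(-68 - 70\right) - 518 = -138 - 518 = -656$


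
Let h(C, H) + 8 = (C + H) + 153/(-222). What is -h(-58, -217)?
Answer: 20993/74 ≈ 283.69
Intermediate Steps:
h(C, H) = -643/74 + C + H (h(C, H) = -8 + ((C + H) + 153/(-222)) = -8 + ((C + H) + 153*(-1/222)) = -8 + ((C + H) - 51/74) = -8 + (-51/74 + C + H) = -643/74 + C + H)
-h(-58, -217) = -(-643/74 - 58 - 217) = -1*(-20993/74) = 20993/74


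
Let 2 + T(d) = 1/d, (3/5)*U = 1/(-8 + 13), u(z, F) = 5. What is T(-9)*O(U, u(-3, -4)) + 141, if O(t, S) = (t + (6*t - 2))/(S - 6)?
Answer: 3826/27 ≈ 141.70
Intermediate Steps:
U = ⅓ (U = 5/(3*(-8 + 13)) = (5/3)/5 = (5/3)*(⅕) = ⅓ ≈ 0.33333)
T(d) = -2 + 1/d
O(t, S) = (-2 + 7*t)/(-6 + S) (O(t, S) = (t + (-2 + 6*t))/(-6 + S) = (-2 + 7*t)/(-6 + S))
T(-9)*O(U, u(-3, -4)) + 141 = (-2 + 1/(-9))*((-2 + 7*(⅓))/(-6 + 5)) + 141 = (-2 - ⅑)*((-2 + 7/3)/(-1)) + 141 = -(-19)/(9*3) + 141 = -19/9*(-⅓) + 141 = 19/27 + 141 = 3826/27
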